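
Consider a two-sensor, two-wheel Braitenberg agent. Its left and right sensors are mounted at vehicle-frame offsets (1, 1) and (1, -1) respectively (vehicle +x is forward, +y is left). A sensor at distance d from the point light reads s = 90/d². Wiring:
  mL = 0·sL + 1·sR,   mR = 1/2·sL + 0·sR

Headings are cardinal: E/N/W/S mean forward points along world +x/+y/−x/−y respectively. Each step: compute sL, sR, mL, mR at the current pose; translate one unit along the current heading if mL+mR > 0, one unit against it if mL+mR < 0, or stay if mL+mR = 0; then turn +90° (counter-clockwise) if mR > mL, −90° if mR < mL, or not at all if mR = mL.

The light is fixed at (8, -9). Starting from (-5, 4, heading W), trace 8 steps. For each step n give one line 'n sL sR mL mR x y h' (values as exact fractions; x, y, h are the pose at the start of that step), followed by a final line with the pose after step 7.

n=0: pose=(-5,4,W); sL=9/34, sR=45/196; mL=45/196, mR=9/68; mL+mR=603/1666 → advance +1; mR−mL=-81/833 → turn -1·90°
n=1: pose=(-6,4,N); sL=90/421, sR=18/73; mL=18/73, mR=45/421; mL+mR=10863/30733 → advance +1; mR−mL=-4293/30733 → turn -1·90°
n=2: pose=(-6,5,E); sL=45/197, sR=45/169; mL=45/169, mR=45/394; mL+mR=25335/66586 → advance +1; mR−mL=-10125/66586 → turn -1·90°
n=3: pose=(-5,5,S); sL=90/313, sR=18/73; mL=18/73, mR=45/313; mL+mR=8919/22849 → advance +1; mR−mL=-2349/22849 → turn -1·90°
n=4: pose=(-5,4,W); sL=9/34, sR=45/196; mL=45/196, mR=9/68; mL+mR=603/1666 → advance +1; mR−mL=-81/833 → turn -1·90°
n=5: pose=(-6,4,N); sL=90/421, sR=18/73; mL=18/73, mR=45/421; mL+mR=10863/30733 → advance +1; mR−mL=-4293/30733 → turn -1·90°
n=6: pose=(-6,5,E); sL=45/197, sR=45/169; mL=45/169, mR=45/394; mL+mR=25335/66586 → advance +1; mR−mL=-10125/66586 → turn -1·90°
n=7: pose=(-5,5,S); sL=90/313, sR=18/73; mL=18/73, mR=45/313; mL+mR=8919/22849 → advance +1; mR−mL=-2349/22849 → turn -1·90°

0 9/34 45/196 45/196 9/68 -5 4 W
1 90/421 18/73 18/73 45/421 -6 4 N
2 45/197 45/169 45/169 45/394 -6 5 E
3 90/313 18/73 18/73 45/313 -5 5 S
4 9/34 45/196 45/196 9/68 -5 4 W
5 90/421 18/73 18/73 45/421 -6 4 N
6 45/197 45/169 45/169 45/394 -6 5 E
7 90/313 18/73 18/73 45/313 -5 5 S
final -5 4 W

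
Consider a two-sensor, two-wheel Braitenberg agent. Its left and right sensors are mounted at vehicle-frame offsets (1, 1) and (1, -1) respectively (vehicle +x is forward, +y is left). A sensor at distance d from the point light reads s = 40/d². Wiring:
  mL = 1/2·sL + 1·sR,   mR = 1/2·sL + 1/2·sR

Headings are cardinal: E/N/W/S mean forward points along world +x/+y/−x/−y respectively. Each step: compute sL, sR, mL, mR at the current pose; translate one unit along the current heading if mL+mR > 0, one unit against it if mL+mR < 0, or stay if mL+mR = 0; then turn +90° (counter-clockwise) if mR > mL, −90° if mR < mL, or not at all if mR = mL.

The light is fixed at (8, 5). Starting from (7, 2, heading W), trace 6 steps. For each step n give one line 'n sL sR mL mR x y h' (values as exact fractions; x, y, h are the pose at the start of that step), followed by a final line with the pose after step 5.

n=0: pose=(7,2,W); sL=2, sR=5; mL=6, mR=7/2; mL+mR=19/2 → advance +1; mR−mL=-5/2 → turn -1·90°
n=1: pose=(6,2,N); sL=40/13, sR=8; mL=124/13, mR=72/13; mL+mR=196/13 → advance +1; mR−mL=-4 → turn -1·90°
n=2: pose=(6,3,E); sL=20, sR=4; mL=14, mR=12; mL+mR=26 → advance +1; mR−mL=-2 → turn -1·90°
n=3: pose=(7,3,S); sL=40/9, sR=40/13; mL=620/117, mR=440/117; mL+mR=1060/117 → advance +1; mR−mL=-20/13 → turn -1·90°
n=4: pose=(7,2,W); sL=2, sR=5; mL=6, mR=7/2; mL+mR=19/2 → advance +1; mR−mL=-5/2 → turn -1·90°
n=5: pose=(6,2,N); sL=40/13, sR=8; mL=124/13, mR=72/13; mL+mR=196/13 → advance +1; mR−mL=-4 → turn -1·90°

0 2 5 6 7/2 7 2 W
1 40/13 8 124/13 72/13 6 2 N
2 20 4 14 12 6 3 E
3 40/9 40/13 620/117 440/117 7 3 S
4 2 5 6 7/2 7 2 W
5 40/13 8 124/13 72/13 6 2 N
final 6 3 E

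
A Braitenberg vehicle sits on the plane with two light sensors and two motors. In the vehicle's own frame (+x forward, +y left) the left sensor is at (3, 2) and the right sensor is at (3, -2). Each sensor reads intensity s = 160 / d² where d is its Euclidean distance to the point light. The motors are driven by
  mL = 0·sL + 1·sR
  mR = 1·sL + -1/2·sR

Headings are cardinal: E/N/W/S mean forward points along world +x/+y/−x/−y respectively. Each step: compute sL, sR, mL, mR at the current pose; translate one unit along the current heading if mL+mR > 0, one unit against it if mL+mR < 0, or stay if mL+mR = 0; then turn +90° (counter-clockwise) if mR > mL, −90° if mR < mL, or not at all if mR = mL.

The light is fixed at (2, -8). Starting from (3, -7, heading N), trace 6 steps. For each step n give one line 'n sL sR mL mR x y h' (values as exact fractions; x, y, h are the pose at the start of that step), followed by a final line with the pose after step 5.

0 160/17 32/5 32/5 528/85 3 -7 N
1 5 10 10 0 3 -6 E
2 160/17 160 160 -1200/17 4 -6 S
3 80 16 16 72 4 -7 W
4 160/13 32 32 -48/13 3 -7 S
5 20 20 20 10 3 -8 W
final 2 -8 N

n=0: pose=(3,-7,N); sL=160/17, sR=32/5; mL=32/5, mR=528/85; mL+mR=1072/85 → advance +1; mR−mL=-16/85 → turn -1·90°
n=1: pose=(3,-6,E); sL=5, sR=10; mL=10, mR=0; mL+mR=10 → advance +1; mR−mL=-10 → turn -1·90°
n=2: pose=(4,-6,S); sL=160/17, sR=160; mL=160, mR=-1200/17; mL+mR=1520/17 → advance +1; mR−mL=-3920/17 → turn -1·90°
n=3: pose=(4,-7,W); sL=80, sR=16; mL=16, mR=72; mL+mR=88 → advance +1; mR−mL=56 → turn +1·90°
n=4: pose=(3,-7,S); sL=160/13, sR=32; mL=32, mR=-48/13; mL+mR=368/13 → advance +1; mR−mL=-464/13 → turn -1·90°
n=5: pose=(3,-8,W); sL=20, sR=20; mL=20, mR=10; mL+mR=30 → advance +1; mR−mL=-10 → turn -1·90°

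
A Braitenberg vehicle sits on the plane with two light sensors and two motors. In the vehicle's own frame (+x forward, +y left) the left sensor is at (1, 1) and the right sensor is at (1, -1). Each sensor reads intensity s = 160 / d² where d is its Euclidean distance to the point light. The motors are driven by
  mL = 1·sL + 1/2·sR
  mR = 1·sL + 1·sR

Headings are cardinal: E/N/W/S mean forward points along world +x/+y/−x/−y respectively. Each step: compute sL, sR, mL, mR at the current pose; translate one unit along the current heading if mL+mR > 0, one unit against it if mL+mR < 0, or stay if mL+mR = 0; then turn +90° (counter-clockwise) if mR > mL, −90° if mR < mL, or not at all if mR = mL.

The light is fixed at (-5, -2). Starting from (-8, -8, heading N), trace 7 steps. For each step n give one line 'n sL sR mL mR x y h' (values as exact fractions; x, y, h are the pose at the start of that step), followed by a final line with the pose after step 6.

n=0: pose=(-8,-8,N); sL=160/41, sR=160/29; mL=7920/1189, mR=11200/1189; mL+mR=19120/1189 → advance +1; mR−mL=80/29 → turn +1·90°
n=1: pose=(-8,-7,W); sL=40/13, sR=5; mL=145/26, mR=105/13; mL+mR=355/26 → advance +1; mR−mL=5/2 → turn +1·90°
n=2: pose=(-9,-7,S); sL=32/9, sR=160/61; mL=2672/549, mR=3392/549; mL+mR=6064/549 → advance +1; mR−mL=80/61 → turn +1·90°
n=3: pose=(-9,-8,E); sL=80/17, sR=80/29; mL=3000/493, mR=3680/493; mL+mR=6680/493 → advance +1; mR−mL=40/29 → turn +1·90°
n=4: pose=(-8,-8,N); sL=160/41, sR=160/29; mL=7920/1189, mR=11200/1189; mL+mR=19120/1189 → advance +1; mR−mL=80/29 → turn +1·90°
n=5: pose=(-8,-7,W); sL=40/13, sR=5; mL=145/26, mR=105/13; mL+mR=355/26 → advance +1; mR−mL=5/2 → turn +1·90°
n=6: pose=(-9,-7,S); sL=32/9, sR=160/61; mL=2672/549, mR=3392/549; mL+mR=6064/549 → advance +1; mR−mL=80/61 → turn +1·90°

0 160/41 160/29 7920/1189 11200/1189 -8 -8 N
1 40/13 5 145/26 105/13 -8 -7 W
2 32/9 160/61 2672/549 3392/549 -9 -7 S
3 80/17 80/29 3000/493 3680/493 -9 -8 E
4 160/41 160/29 7920/1189 11200/1189 -8 -8 N
5 40/13 5 145/26 105/13 -8 -7 W
6 32/9 160/61 2672/549 3392/549 -9 -7 S
final -9 -8 E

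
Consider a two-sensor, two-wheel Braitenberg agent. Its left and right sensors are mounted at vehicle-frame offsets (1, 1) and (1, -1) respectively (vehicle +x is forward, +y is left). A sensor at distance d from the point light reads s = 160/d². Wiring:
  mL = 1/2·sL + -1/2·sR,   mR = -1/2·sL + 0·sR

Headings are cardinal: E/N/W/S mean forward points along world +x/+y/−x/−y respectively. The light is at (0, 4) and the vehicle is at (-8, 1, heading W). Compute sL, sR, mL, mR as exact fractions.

left sensor world pos  = (-9, 0); dL² = 97
right sensor world pos = (-9, 2); dR² = 85
sL = 160/97 = 160/97
sR = 160/85 = 32/17
mL = 1/2·sL + -1/2·sR = -192/1649
mR = -1/2·sL + 0·sR = -80/97

160/97 32/17 -192/1649 -80/97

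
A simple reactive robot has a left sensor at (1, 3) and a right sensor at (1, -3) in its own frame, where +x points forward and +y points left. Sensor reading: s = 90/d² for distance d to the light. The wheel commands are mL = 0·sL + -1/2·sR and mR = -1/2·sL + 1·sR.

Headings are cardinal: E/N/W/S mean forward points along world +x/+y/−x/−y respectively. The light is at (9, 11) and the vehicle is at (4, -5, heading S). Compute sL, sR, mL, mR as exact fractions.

90/293 90/353 -45/353 10485/103429

left sensor world pos  = (7, -6); dL² = 293
right sensor world pos = (1, -6); dR² = 353
sL = 90/293 = 90/293
sR = 90/353 = 90/353
mL = 0·sL + -1/2·sR = -45/353
mR = -1/2·sL + 1·sR = 10485/103429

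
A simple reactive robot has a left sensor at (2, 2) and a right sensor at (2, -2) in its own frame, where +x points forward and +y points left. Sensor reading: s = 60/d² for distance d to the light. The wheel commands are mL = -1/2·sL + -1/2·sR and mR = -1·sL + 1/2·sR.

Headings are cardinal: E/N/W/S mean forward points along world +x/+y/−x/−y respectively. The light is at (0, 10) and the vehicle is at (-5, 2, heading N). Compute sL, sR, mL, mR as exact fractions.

12/17 4/3 -52/51 -2/51

left sensor world pos  = (-7, 4); dL² = 85
right sensor world pos = (-3, 4); dR² = 45
sL = 60/85 = 12/17
sR = 60/45 = 4/3
mL = -1/2·sL + -1/2·sR = -52/51
mR = -1·sL + 1/2·sR = -2/51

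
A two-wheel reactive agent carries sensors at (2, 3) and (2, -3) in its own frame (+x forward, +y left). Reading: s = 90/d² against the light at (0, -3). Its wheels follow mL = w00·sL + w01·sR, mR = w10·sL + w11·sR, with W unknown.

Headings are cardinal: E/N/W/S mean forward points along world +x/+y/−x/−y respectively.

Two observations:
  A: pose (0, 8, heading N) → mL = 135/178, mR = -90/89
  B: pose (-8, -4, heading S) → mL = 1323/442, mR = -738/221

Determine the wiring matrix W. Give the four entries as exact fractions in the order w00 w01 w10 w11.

1 1/2 -1 -1

obs A: pose=(0,8,N) → sL=45/89, sR=45/89, mL=135/178, mR=-90/89
obs B: pose=(-8,-4,S) → sL=45/17, sR=9/13, mL=1323/442, mR=-738/221
sensor matrix S = [[45/89, 45/89], [45/17, 9/13]]; det S = -19440/19669
solve [mL_A; mL_B] = S·[w00; w01] and [mR_A; mR_B] = S·[w10; w11]:
  w00 = 1, w01 = 1/2, w10 = -1, w11 = -1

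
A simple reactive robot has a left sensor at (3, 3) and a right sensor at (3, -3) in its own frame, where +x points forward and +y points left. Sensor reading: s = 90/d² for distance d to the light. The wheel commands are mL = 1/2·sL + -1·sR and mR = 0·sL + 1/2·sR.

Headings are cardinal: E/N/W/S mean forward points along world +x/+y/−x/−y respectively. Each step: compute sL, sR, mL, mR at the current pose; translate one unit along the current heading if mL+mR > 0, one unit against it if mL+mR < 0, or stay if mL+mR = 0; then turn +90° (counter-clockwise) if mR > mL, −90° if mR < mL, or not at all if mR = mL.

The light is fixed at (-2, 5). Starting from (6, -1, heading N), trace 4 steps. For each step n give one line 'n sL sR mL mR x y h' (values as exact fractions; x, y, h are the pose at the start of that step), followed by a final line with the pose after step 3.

0 45/17 9/13 279/442 9/26 6 -1 N
1 18/25 18/37 -117/925 9/37 6 0 E
2 9/4 45/74 153/296 45/148 7 0 N
3 18/29 90/193 -873/5597 45/193 7 1 E
final 8 1 N

n=0: pose=(6,-1,N); sL=45/17, sR=9/13; mL=279/442, mR=9/26; mL+mR=216/221 → advance +1; mR−mL=-63/221 → turn -1·90°
n=1: pose=(6,0,E); sL=18/25, sR=18/37; mL=-117/925, mR=9/37; mL+mR=108/925 → advance +1; mR−mL=342/925 → turn +1·90°
n=2: pose=(7,0,N); sL=9/4, sR=45/74; mL=153/296, mR=45/148; mL+mR=243/296 → advance +1; mR−mL=-63/296 → turn -1·90°
n=3: pose=(7,1,E); sL=18/29, sR=90/193; mL=-873/5597, mR=45/193; mL+mR=432/5597 → advance +1; mR−mL=2178/5597 → turn +1·90°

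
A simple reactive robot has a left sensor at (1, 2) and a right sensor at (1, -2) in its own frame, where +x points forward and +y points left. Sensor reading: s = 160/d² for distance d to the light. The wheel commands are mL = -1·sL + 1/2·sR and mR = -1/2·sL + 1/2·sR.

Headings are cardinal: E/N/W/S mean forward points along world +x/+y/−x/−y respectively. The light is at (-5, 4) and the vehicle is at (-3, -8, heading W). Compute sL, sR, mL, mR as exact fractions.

left sensor world pos  = (-4, -10); dL² = 197
right sensor world pos = (-4, -6); dR² = 101
sL = 160/197 = 160/197
sR = 160/101 = 160/101
mL = -1·sL + 1/2·sR = -400/19897
mR = -1/2·sL + 1/2·sR = 7680/19897

160/197 160/101 -400/19897 7680/19897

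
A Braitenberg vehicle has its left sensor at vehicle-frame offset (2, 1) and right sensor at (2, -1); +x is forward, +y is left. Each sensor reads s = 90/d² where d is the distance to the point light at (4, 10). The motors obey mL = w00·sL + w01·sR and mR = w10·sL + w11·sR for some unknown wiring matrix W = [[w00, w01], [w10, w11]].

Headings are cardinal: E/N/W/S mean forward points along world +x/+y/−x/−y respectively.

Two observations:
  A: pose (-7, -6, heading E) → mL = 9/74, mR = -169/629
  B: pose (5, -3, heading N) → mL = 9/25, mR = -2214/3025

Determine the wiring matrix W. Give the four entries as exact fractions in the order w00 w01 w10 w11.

obs A: pose=(-7,-6,E) → sL=5/17, sR=9/37, mL=9/74, mR=-169/629
obs B: pose=(5,-3,N) → sL=90/121, sR=18/25, mL=9/25, mR=-2214/3025
sensor matrix S = [[5/17, 9/37], [90/121, 18/25]]; det S = 11736/380545
solve [mL_A; mL_B] = S·[w00; w01] and [mR_A; mR_B] = S·[w10; w11]:
  w00 = 0, w01 = 1/2, w10 = -1/2, w11 = -1/2

0 1/2 -1/2 -1/2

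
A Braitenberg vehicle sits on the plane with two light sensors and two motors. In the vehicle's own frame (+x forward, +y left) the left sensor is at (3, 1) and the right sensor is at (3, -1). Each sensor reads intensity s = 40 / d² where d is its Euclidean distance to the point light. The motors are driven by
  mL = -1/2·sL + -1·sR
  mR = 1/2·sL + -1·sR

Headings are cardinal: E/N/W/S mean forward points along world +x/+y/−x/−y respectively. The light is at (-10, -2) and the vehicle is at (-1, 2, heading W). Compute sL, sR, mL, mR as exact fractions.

left sensor world pos  = (-4, 1); dL² = 45
right sensor world pos = (-4, 3); dR² = 61
sL = 40/45 = 8/9
sR = 40/61 = 40/61
mL = -1/2·sL + -1·sR = -604/549
mR = 1/2·sL + -1·sR = -116/549

8/9 40/61 -604/549 -116/549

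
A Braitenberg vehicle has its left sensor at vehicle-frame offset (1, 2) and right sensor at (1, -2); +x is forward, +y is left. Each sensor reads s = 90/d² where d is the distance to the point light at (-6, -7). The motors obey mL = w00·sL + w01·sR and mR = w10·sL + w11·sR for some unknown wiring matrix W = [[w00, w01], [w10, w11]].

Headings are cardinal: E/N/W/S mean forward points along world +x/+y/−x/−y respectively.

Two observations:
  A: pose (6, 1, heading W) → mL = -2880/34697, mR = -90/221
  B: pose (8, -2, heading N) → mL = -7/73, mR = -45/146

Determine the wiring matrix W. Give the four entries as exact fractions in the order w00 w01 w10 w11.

obs A: pose=(6,1,W) → sL=90/157, sR=90/221, mL=-2880/34697, mR=-90/221
obs B: pose=(8,-2,N) → sL=1/2, sR=45/146, mL=-7/73, mR=-45/146
sensor matrix S = [[90/157, 90/221], [1/2, 45/146]]; det S = -68220/2532881
solve [mL_A; mL_B] = S·[w00; w01] and [mR_A; mR_B] = S·[w10; w11]:
  w00 = -1/2, w01 = 1/2, w10 = 0, w11 = -1

-1/2 1/2 0 -1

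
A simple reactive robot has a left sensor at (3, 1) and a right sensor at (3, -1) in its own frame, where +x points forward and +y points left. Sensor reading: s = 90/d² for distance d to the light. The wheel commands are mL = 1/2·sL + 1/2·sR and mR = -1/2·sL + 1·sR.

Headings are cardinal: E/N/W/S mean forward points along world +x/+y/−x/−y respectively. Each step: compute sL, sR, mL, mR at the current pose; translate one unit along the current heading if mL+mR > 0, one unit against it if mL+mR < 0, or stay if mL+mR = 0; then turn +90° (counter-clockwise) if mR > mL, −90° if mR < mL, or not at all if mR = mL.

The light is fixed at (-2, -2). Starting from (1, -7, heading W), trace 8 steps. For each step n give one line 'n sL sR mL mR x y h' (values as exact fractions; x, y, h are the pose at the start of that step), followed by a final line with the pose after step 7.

0 5/2 45/8 65/16 35/8 1 -7 W
1 90/73 18/13 1242/949 729/949 0 -7 S
2 9/5 45/13 171/65 333/130 0 -8 W
3 10 90/13 110/13 25/13 -1 -8 N
4 45/16 45/26 945/416 135/416 -1 -7 E
5 90/73 18/13 1242/949 729/949 0 -7 S
6 9/5 45/13 171/65 333/130 0 -8 W
7 10 90/13 110/13 25/13 -1 -8 N
final -1 -7 E

n=0: pose=(1,-7,W); sL=5/2, sR=45/8; mL=65/16, mR=35/8; mL+mR=135/16 → advance +1; mR−mL=5/16 → turn +1·90°
n=1: pose=(0,-7,S); sL=90/73, sR=18/13; mL=1242/949, mR=729/949; mL+mR=27/13 → advance +1; mR−mL=-513/949 → turn -1·90°
n=2: pose=(0,-8,W); sL=9/5, sR=45/13; mL=171/65, mR=333/130; mL+mR=135/26 → advance +1; mR−mL=-9/130 → turn -1·90°
n=3: pose=(-1,-8,N); sL=10, sR=90/13; mL=110/13, mR=25/13; mL+mR=135/13 → advance +1; mR−mL=-85/13 → turn -1·90°
n=4: pose=(-1,-7,E); sL=45/16, sR=45/26; mL=945/416, mR=135/416; mL+mR=135/52 → advance +1; mR−mL=-405/208 → turn -1·90°
n=5: pose=(0,-7,S); sL=90/73, sR=18/13; mL=1242/949, mR=729/949; mL+mR=27/13 → advance +1; mR−mL=-513/949 → turn -1·90°
n=6: pose=(0,-8,W); sL=9/5, sR=45/13; mL=171/65, mR=333/130; mL+mR=135/26 → advance +1; mR−mL=-9/130 → turn -1·90°
n=7: pose=(-1,-8,N); sL=10, sR=90/13; mL=110/13, mR=25/13; mL+mR=135/13 → advance +1; mR−mL=-85/13 → turn -1·90°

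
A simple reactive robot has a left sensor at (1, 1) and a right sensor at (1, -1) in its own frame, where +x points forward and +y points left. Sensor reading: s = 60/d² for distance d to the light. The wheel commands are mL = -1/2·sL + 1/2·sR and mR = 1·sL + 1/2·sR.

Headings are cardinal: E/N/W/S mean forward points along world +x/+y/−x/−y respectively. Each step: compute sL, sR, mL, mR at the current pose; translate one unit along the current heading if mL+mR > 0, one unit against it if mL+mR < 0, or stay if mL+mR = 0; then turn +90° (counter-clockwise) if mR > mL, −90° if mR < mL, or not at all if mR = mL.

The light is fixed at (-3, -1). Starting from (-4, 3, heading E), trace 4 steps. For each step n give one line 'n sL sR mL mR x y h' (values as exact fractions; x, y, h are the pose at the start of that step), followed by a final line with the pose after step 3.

0 12/5 20/3 32/15 86/15 -4 3 E
1 30/13 30/13 0 45/13 -3 3 N
2 60/17 60/37 -600/629 2730/629 -3 4 W
3 15/4 3 -3/8 21/4 -4 4 S
final -4 3 E

n=0: pose=(-4,3,E); sL=12/5, sR=20/3; mL=32/15, mR=86/15; mL+mR=118/15 → advance +1; mR−mL=18/5 → turn +1·90°
n=1: pose=(-3,3,N); sL=30/13, sR=30/13; mL=0, mR=45/13; mL+mR=45/13 → advance +1; mR−mL=45/13 → turn +1·90°
n=2: pose=(-3,4,W); sL=60/17, sR=60/37; mL=-600/629, mR=2730/629; mL+mR=2130/629 → advance +1; mR−mL=90/17 → turn +1·90°
n=3: pose=(-4,4,S); sL=15/4, sR=3; mL=-3/8, mR=21/4; mL+mR=39/8 → advance +1; mR−mL=45/8 → turn +1·90°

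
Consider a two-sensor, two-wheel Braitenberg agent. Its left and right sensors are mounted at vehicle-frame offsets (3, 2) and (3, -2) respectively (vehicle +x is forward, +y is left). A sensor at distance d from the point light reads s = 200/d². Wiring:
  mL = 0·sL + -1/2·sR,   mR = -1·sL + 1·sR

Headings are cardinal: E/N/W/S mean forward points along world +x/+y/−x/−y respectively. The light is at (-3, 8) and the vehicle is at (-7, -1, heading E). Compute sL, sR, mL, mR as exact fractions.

left sensor world pos  = (-4, 1); dL² = 50
right sensor world pos = (-4, -3); dR² = 122
sL = 200/50 = 4
sR = 200/122 = 100/61
mL = 0·sL + -1/2·sR = -50/61
mR = -1·sL + 1·sR = -144/61

4 100/61 -50/61 -144/61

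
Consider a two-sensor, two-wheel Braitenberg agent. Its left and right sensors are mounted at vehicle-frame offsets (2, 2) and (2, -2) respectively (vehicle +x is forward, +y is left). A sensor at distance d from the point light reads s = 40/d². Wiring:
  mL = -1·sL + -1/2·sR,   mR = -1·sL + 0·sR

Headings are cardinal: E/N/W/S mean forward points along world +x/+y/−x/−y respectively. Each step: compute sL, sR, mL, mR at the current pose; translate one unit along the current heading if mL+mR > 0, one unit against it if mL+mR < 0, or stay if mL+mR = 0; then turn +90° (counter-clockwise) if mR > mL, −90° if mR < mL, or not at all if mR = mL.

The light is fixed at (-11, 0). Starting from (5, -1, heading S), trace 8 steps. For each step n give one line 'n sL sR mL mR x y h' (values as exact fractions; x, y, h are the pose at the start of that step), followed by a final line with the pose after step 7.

n=0: pose=(5,-1,S); sL=40/333, sR=8/41; mL=-2972/13653, mR=-40/333; mL+mR=-4612/13653 → advance -1; mR−mL=4/41 → turn +1·90°
n=1: pose=(5,0,E); sL=5/41, sR=5/41; mL=-15/82, mR=-5/41; mL+mR=-25/82 → advance -1; mR−mL=5/82 → turn +1·90°
n=2: pose=(4,0,N); sL=40/173, sR=40/293; mL=-15180/50689, mR=-40/173; mL+mR=-26900/50689 → advance -1; mR−mL=20/293 → turn +1·90°
n=3: pose=(4,-1,W); sL=20/89, sR=4/17; mL=-518/1513, mR=-20/89; mL+mR=-858/1513 → advance -1; mR−mL=2/17 → turn +1·90°
n=4: pose=(5,-1,S); sL=40/333, sR=8/41; mL=-2972/13653, mR=-40/333; mL+mR=-4612/13653 → advance -1; mR−mL=4/41 → turn +1·90°
n=5: pose=(5,0,E); sL=5/41, sR=5/41; mL=-15/82, mR=-5/41; mL+mR=-25/82 → advance -1; mR−mL=5/82 → turn +1·90°
n=6: pose=(4,0,N); sL=40/173, sR=40/293; mL=-15180/50689, mR=-40/173; mL+mR=-26900/50689 → advance -1; mR−mL=20/293 → turn +1·90°
n=7: pose=(4,-1,W); sL=20/89, sR=4/17; mL=-518/1513, mR=-20/89; mL+mR=-858/1513 → advance -1; mR−mL=2/17 → turn +1·90°

0 40/333 8/41 -2972/13653 -40/333 5 -1 S
1 5/41 5/41 -15/82 -5/41 5 0 E
2 40/173 40/293 -15180/50689 -40/173 4 0 N
3 20/89 4/17 -518/1513 -20/89 4 -1 W
4 40/333 8/41 -2972/13653 -40/333 5 -1 S
5 5/41 5/41 -15/82 -5/41 5 0 E
6 40/173 40/293 -15180/50689 -40/173 4 0 N
7 20/89 4/17 -518/1513 -20/89 4 -1 W
final 5 -1 S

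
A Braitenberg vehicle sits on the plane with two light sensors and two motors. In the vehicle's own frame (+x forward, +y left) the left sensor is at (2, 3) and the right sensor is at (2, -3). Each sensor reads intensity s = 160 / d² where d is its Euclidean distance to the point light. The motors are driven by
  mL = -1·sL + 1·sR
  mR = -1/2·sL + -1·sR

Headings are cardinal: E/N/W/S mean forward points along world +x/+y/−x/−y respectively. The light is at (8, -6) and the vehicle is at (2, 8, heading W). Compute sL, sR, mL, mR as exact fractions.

32/37 160/353 -5376/13061 -11568/13061

left sensor world pos  = (0, 5); dL² = 185
right sensor world pos = (0, 11); dR² = 353
sL = 160/185 = 32/37
sR = 160/353 = 160/353
mL = -1·sL + 1·sR = -5376/13061
mR = -1/2·sL + -1·sR = -11568/13061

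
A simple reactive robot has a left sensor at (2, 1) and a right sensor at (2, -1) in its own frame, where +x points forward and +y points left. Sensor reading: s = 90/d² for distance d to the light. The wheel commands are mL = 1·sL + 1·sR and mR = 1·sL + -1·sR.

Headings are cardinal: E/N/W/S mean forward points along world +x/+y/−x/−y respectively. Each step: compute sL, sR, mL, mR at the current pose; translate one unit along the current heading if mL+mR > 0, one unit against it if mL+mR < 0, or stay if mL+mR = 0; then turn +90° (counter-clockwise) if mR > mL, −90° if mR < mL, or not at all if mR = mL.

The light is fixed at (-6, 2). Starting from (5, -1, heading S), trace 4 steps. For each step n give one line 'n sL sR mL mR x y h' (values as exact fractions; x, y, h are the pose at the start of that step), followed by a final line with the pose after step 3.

n=0: pose=(5,-1,S); sL=90/169, sR=18/25; mL=5292/4225, mR=-792/4225; mL+mR=180/169 → advance +1; mR−mL=-36/25 → turn -1·90°
n=1: pose=(5,-2,W); sL=45/53, sR=1; mL=98/53, mR=-8/53; mL+mR=90/53 → advance +1; mR−mL=-2 → turn -1·90°
n=2: pose=(4,-2,N); sL=18/17, sR=18/25; mL=756/425, mR=144/425; mL+mR=36/17 → advance +1; mR−mL=-36/25 → turn -1·90°
n=3: pose=(4,-1,E); sL=45/74, sR=9/16; mL=693/592, mR=27/592; mL+mR=45/37 → advance +1; mR−mL=-9/8 → turn -1·90°

0 90/169 18/25 5292/4225 -792/4225 5 -1 S
1 45/53 1 98/53 -8/53 5 -2 W
2 18/17 18/25 756/425 144/425 4 -2 N
3 45/74 9/16 693/592 27/592 4 -1 E
final 5 -1 S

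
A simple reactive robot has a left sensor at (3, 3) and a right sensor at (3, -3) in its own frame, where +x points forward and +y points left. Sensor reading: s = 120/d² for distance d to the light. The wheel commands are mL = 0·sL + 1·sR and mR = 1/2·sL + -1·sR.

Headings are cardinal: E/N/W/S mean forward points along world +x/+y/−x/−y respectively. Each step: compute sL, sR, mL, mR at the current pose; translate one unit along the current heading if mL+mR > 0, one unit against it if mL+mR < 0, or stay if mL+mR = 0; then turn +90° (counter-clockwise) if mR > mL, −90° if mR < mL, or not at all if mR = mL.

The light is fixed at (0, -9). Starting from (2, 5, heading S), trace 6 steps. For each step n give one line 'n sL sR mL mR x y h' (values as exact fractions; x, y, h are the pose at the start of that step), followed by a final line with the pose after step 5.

n=0: pose=(2,5,S); sL=60/73, sR=60/61; mL=60/61, mR=-2550/4453; mL+mR=30/73 → advance +1; mR−mL=-6930/4453 → turn -1·90°
n=1: pose=(2,4,W); sL=120/101, sR=120/257; mL=120/257, mR=3300/25957; mL+mR=60/101 → advance +1; mR−mL=-8820/25957 → turn -1·90°
n=2: pose=(1,4,N); sL=6/13, sR=15/34; mL=15/34, mR=-93/442; mL+mR=3/13 → advance +1; mR−mL=-144/221 → turn -1·90°
n=3: pose=(1,5,E); sL=24/61, sR=120/137; mL=120/137, mR=-5676/8357; mL+mR=12/61 → advance +1; mR−mL=-12996/8357 → turn -1·90°
n=4: pose=(2,5,S); sL=60/73, sR=60/61; mL=60/61, mR=-2550/4453; mL+mR=30/73 → advance +1; mR−mL=-6930/4453 → turn -1·90°
n=5: pose=(2,4,W); sL=120/101, sR=120/257; mL=120/257, mR=3300/25957; mL+mR=60/101 → advance +1; mR−mL=-8820/25957 → turn -1·90°

0 60/73 60/61 60/61 -2550/4453 2 5 S
1 120/101 120/257 120/257 3300/25957 2 4 W
2 6/13 15/34 15/34 -93/442 1 4 N
3 24/61 120/137 120/137 -5676/8357 1 5 E
4 60/73 60/61 60/61 -2550/4453 2 5 S
5 120/101 120/257 120/257 3300/25957 2 4 W
final 1 4 N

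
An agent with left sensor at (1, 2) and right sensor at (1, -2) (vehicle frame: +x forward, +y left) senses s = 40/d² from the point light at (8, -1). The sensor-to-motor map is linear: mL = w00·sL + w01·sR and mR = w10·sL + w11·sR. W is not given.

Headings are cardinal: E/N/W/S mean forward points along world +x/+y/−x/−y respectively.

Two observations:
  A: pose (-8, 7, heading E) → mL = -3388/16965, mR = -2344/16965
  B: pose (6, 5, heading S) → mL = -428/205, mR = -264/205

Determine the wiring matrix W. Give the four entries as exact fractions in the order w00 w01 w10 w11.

obs A: pose=(-8,7,E) → sL=8/65, sR=40/261, mL=-3388/16965, mR=-2344/16965
obs B: pose=(6,5,S) → sL=8/5, sR=40/41, mL=-428/205, mR=-264/205
sensor matrix S = [[8/65, 40/261], [8/5, 40/41]]; det S = -17408/139113
solve [mL_A; mL_B] = S·[w00; w01] and [mR_A; mR_B] = S·[w10; w11]:
  w00 = -1, w01 = -1/2, w10 = -1/2, w11 = -1/2

-1 -1/2 -1/2 -1/2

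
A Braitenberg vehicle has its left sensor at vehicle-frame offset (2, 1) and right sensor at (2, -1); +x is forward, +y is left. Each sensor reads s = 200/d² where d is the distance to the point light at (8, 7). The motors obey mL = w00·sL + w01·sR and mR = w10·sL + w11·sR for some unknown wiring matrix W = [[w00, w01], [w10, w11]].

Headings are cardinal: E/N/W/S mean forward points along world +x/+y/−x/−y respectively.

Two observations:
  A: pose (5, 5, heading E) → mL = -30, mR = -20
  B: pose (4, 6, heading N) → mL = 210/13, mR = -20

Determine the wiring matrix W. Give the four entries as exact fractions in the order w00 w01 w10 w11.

obs A: pose=(5,5,E) → sL=100, sR=20, mL=-30, mR=-20
obs B: pose=(4,6,N) → sL=100/13, sR=20, mL=210/13, mR=-20
sensor matrix S = [[100, 20], [100/13, 20]]; det S = 24000/13
solve [mL_A; mL_B] = S·[w00; w01] and [mR_A; mR_B] = S·[w10; w11]:
  w00 = -1/2, w01 = 1, w10 = 0, w11 = -1

-1/2 1 0 -1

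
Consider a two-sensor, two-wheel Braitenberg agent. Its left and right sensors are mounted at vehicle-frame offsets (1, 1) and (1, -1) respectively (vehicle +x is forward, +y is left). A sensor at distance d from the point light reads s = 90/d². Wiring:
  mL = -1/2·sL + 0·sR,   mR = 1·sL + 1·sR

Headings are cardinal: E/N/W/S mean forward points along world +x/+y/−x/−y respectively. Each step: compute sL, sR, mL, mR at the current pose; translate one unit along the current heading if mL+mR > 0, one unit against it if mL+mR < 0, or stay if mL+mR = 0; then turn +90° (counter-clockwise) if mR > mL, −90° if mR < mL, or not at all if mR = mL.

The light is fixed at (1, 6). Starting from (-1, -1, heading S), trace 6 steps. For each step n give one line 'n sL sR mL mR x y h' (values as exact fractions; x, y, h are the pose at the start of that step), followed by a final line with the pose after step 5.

0 18/13 90/73 -9/13 2484/949 -1 -1 S
1 9/5 45/41 -9/10 594/205 -1 -2 E
2 90/53 90/49 -45/53 9180/2597 0 -2 N
3 45/34 9/4 -45/68 243/68 0 -1 W
4 18/13 90/73 -9/13 2484/949 -1 -1 S
5 9/5 45/41 -9/10 594/205 -1 -2 E
final 0 -2 N

n=0: pose=(-1,-1,S); sL=18/13, sR=90/73; mL=-9/13, mR=2484/949; mL+mR=1827/949 → advance +1; mR−mL=3141/949 → turn +1·90°
n=1: pose=(-1,-2,E); sL=9/5, sR=45/41; mL=-9/10, mR=594/205; mL+mR=819/410 → advance +1; mR−mL=1557/410 → turn +1·90°
n=2: pose=(0,-2,N); sL=90/53, sR=90/49; mL=-45/53, mR=9180/2597; mL+mR=6975/2597 → advance +1; mR−mL=11385/2597 → turn +1·90°
n=3: pose=(0,-1,W); sL=45/34, sR=9/4; mL=-45/68, mR=243/68; mL+mR=99/34 → advance +1; mR−mL=72/17 → turn +1·90°
n=4: pose=(-1,-1,S); sL=18/13, sR=90/73; mL=-9/13, mR=2484/949; mL+mR=1827/949 → advance +1; mR−mL=3141/949 → turn +1·90°
n=5: pose=(-1,-2,E); sL=9/5, sR=45/41; mL=-9/10, mR=594/205; mL+mR=819/410 → advance +1; mR−mL=1557/410 → turn +1·90°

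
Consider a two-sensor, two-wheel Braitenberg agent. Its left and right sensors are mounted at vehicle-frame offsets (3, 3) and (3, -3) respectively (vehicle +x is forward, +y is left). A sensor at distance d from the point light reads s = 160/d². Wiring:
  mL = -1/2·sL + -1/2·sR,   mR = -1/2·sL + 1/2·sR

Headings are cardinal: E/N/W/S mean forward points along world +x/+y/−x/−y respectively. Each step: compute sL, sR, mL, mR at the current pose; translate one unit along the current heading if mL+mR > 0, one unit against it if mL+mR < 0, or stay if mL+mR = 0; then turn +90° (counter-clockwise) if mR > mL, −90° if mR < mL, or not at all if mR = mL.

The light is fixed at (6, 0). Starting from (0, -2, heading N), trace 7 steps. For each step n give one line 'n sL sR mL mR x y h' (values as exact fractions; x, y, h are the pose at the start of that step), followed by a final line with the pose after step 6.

0 80/41 16 -368/41 288/41 0 -2 N
1 160/117 160/81 -1760/1053 320/1053 0 -3 W
2 4 8/5 -14/5 -6/5 1 -3 S
3 32 160/29 -544/29 -384/29 1 -2 E
4 80/41 16 -368/41 288/41 0 -2 N
5 160/117 160/81 -1760/1053 320/1053 0 -3 W
6 4 8/5 -14/5 -6/5 1 -3 S
final 1 -2 E

n=0: pose=(0,-2,N); sL=80/41, sR=16; mL=-368/41, mR=288/41; mL+mR=-80/41 → advance -1; mR−mL=16 → turn +1·90°
n=1: pose=(0,-3,W); sL=160/117, sR=160/81; mL=-1760/1053, mR=320/1053; mL+mR=-160/117 → advance -1; mR−mL=160/81 → turn +1·90°
n=2: pose=(1,-3,S); sL=4, sR=8/5; mL=-14/5, mR=-6/5; mL+mR=-4 → advance -1; mR−mL=8/5 → turn +1·90°
n=3: pose=(1,-2,E); sL=32, sR=160/29; mL=-544/29, mR=-384/29; mL+mR=-32 → advance -1; mR−mL=160/29 → turn +1·90°
n=4: pose=(0,-2,N); sL=80/41, sR=16; mL=-368/41, mR=288/41; mL+mR=-80/41 → advance -1; mR−mL=16 → turn +1·90°
n=5: pose=(0,-3,W); sL=160/117, sR=160/81; mL=-1760/1053, mR=320/1053; mL+mR=-160/117 → advance -1; mR−mL=160/81 → turn +1·90°
n=6: pose=(1,-3,S); sL=4, sR=8/5; mL=-14/5, mR=-6/5; mL+mR=-4 → advance -1; mR−mL=8/5 → turn +1·90°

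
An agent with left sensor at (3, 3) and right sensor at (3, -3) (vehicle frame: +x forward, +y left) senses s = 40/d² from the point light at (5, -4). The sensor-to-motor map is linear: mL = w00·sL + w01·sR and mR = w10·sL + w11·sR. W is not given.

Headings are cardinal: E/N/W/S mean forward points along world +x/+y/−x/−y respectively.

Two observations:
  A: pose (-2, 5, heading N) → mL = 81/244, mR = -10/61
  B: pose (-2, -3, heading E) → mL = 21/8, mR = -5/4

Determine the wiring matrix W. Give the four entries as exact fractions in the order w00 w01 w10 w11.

1/2 1 -1 0

obs A: pose=(-2,5,N) → sL=10/61, sR=1/4, mL=81/244, mR=-10/61
obs B: pose=(-2,-3,E) → sL=5/4, sR=2, mL=21/8, mR=-5/4
sensor matrix S = [[10/61, 1/4], [5/4, 2]]; det S = 15/976
solve [mL_A; mL_B] = S·[w00; w01] and [mR_A; mR_B] = S·[w10; w11]:
  w00 = 1/2, w01 = 1, w10 = -1, w11 = 0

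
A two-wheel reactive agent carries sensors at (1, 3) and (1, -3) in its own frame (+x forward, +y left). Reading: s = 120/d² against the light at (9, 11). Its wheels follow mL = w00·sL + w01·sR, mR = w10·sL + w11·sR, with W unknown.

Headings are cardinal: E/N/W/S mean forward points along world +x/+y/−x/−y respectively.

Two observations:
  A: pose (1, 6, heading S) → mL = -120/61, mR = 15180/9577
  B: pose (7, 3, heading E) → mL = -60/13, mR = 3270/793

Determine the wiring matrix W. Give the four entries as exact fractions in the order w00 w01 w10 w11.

-1 0 1 -1/2

obs A: pose=(1,6,S) → sL=120/61, sR=120/157, mL=-120/61, mR=15180/9577
obs B: pose=(7,3,E) → sL=60/13, sR=60/61, mL=-60/13, mR=3270/793
sensor matrix S = [[120/61, 120/157], [60/13, 60/61]]; det S = -12096000/7594561
solve [mL_A; mL_B] = S·[w00; w01] and [mR_A; mR_B] = S·[w10; w11]:
  w00 = -1, w01 = 0, w10 = 1, w11 = -1/2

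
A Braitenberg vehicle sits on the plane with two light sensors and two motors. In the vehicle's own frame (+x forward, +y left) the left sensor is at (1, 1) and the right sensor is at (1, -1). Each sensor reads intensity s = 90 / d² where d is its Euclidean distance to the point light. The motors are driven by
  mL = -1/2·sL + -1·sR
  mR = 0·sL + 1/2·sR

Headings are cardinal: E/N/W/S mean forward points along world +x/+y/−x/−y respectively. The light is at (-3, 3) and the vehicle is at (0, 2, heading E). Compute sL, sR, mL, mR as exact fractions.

left sensor world pos  = (1, 3); dL² = 16
right sensor world pos = (1, 1); dR² = 20
sL = 90/16 = 45/8
sR = 90/20 = 9/2
mL = -1/2·sL + -1·sR = -117/16
mR = 0·sL + 1/2·sR = 9/4

45/8 9/2 -117/16 9/4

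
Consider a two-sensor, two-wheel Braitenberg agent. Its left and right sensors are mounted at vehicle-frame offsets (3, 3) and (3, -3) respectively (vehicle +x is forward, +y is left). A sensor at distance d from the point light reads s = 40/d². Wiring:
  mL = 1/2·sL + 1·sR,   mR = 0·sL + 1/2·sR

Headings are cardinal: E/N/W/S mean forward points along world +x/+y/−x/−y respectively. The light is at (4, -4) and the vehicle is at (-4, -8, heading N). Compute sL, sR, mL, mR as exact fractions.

left sensor world pos  = (-7, -5); dL² = 122
right sensor world pos = (-1, -5); dR² = 26
sL = 40/122 = 20/61
sR = 40/26 = 20/13
mL = 1/2·sL + 1·sR = 1350/793
mR = 0·sL + 1/2·sR = 10/13

20/61 20/13 1350/793 10/13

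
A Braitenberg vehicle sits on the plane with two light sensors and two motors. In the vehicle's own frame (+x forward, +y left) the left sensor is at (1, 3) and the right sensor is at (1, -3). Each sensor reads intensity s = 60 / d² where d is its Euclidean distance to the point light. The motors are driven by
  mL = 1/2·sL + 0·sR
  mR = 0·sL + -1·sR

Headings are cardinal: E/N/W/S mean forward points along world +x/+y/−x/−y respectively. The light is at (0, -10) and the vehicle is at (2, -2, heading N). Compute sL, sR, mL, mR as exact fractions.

left sensor world pos  = (-1, -1); dL² = 82
right sensor world pos = (5, -1); dR² = 106
sL = 60/82 = 30/41
sR = 60/106 = 30/53
mL = 1/2·sL + 0·sR = 15/41
mR = 0·sL + -1·sR = -30/53

30/41 30/53 15/41 -30/53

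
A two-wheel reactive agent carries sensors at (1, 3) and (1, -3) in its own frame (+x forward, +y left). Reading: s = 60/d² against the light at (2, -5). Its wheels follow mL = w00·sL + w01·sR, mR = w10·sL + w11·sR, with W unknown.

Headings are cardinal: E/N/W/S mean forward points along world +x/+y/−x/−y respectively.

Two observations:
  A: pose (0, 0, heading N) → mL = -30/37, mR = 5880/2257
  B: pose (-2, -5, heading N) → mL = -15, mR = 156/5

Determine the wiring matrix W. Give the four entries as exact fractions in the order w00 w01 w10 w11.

0 -1/2 1 1

obs A: pose=(0,0,N) → sL=60/61, sR=60/37, mL=-30/37, mR=5880/2257
obs B: pose=(-2,-5,N) → sL=6/5, sR=30, mL=-15, mR=156/5
sensor matrix S = [[60/61, 60/37], [6/5, 30]]; det S = 62208/2257
solve [mL_A; mL_B] = S·[w00; w01] and [mR_A; mR_B] = S·[w10; w11]:
  w00 = 0, w01 = -1/2, w10 = 1, w11 = 1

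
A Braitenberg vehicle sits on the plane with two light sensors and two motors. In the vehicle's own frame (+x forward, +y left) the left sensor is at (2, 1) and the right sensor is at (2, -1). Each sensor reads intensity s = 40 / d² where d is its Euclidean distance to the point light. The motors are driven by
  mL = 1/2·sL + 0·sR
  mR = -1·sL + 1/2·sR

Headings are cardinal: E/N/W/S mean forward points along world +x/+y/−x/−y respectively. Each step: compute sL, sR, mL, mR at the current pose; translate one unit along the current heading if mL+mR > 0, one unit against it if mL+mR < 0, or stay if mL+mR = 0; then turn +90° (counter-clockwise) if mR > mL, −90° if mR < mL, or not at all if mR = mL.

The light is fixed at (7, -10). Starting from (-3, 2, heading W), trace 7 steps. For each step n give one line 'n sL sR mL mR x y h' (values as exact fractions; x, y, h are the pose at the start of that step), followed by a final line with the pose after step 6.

0 8/53 40/313 4/53 -1444/16589 -3 2 W
1 5/37 2/13 5/74 -28/481 -2 2 N
2 8/49 40/193 4/49 -564/9457 -2 3 E
3 4/17 20/101 2/17 -234/1717 -1 3 S
4 40/269 8/65 20/269 -1524/17485 -1 4 W
5 1/8 10/73 1/16 -33/584 0 4 N
6 40/281 40/221 20/281 -3220/62101 0 5 E
final 1 5 S

n=0: pose=(-3,2,W); sL=8/53, sR=40/313; mL=4/53, mR=-1444/16589; mL+mR=-192/16589 → advance -1; mR−mL=-2696/16589 → turn -1·90°
n=1: pose=(-2,2,N); sL=5/37, sR=2/13; mL=5/74, mR=-28/481; mL+mR=9/962 → advance +1; mR−mL=-121/962 → turn -1·90°
n=2: pose=(-2,3,E); sL=8/49, sR=40/193; mL=4/49, mR=-564/9457; mL+mR=208/9457 → advance +1; mR−mL=-1336/9457 → turn -1·90°
n=3: pose=(-1,3,S); sL=4/17, sR=20/101; mL=2/17, mR=-234/1717; mL+mR=-32/1717 → advance -1; mR−mL=-436/1717 → turn -1·90°
n=4: pose=(-1,4,W); sL=40/269, sR=8/65; mL=20/269, mR=-1524/17485; mL+mR=-224/17485 → advance -1; mR−mL=-2824/17485 → turn -1·90°
n=5: pose=(0,4,N); sL=1/8, sR=10/73; mL=1/16, mR=-33/584; mL+mR=7/1168 → advance +1; mR−mL=-139/1168 → turn -1·90°
n=6: pose=(0,5,E); sL=40/281, sR=40/221; mL=20/281, mR=-3220/62101; mL+mR=1200/62101 → advance +1; mR−mL=-7640/62101 → turn -1·90°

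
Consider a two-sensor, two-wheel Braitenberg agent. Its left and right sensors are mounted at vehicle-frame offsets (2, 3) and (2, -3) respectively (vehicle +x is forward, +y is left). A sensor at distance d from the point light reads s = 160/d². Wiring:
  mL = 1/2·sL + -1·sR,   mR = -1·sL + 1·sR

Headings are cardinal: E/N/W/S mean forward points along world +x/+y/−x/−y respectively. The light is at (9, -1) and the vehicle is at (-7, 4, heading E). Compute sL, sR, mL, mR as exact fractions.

left sensor world pos  = (-5, 7); dL² = 260
right sensor world pos = (-5, 1); dR² = 200
sL = 160/260 = 8/13
sR = 160/200 = 4/5
mL = 1/2·sL + -1·sR = -32/65
mR = -1·sL + 1·sR = 12/65

8/13 4/5 -32/65 12/65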